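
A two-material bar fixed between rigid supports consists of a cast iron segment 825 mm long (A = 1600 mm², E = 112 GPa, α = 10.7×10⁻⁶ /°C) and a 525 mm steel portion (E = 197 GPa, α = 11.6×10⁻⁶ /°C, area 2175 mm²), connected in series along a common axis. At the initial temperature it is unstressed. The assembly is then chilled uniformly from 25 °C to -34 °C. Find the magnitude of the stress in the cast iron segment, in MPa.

Free thermal contraction of the whole bar: Σ αᵢΔT Lᵢ = 10.7×10⁻⁶×59×825 + 11.6×10⁻⁶×59×525 = 0.8801 mm.
The rigid supports impose zero overall length change; the single axial force P common to all segments must satisfy P Σ Lᵢ/(AᵢEᵢ) = δ_free.
The series flexibility is Σ Lᵢ/(AᵢEᵢ) = 825/(1600×112×10³) + 525/(2175×197×10³) = 5.829×10⁻⁶ mm/N.
P = 0.8801 / 5.829×10⁻⁶ = 151000 N = 151 kN, tensile.
σ_{cast iron} = P / A = 151000 / 1600 = 94.37 MPa.

σ ≈ 94.4 MPa (tensile)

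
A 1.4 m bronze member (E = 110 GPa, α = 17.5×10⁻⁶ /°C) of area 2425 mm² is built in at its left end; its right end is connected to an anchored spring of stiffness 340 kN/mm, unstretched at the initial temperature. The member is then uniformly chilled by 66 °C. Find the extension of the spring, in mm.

δ ≈ 0.581 mm

Free thermal contraction: δ_free = αΔT L = 17.5×10⁻⁶ × 66 × 1400 = 1.617 mm.
With a force P in the spring, the elastic change of the member is PL/(AE) and that of the spring is P/k; compatibility requires their sum to equal δ_free.
So P = δ_free / [L/(AE) + 1/k] = 1.617 / [ 1400/(2425×110×10³) + 1/(340×10³) ].
P = 1.617 / 8.19×10⁻⁶ = 197400 N.
Spring extension = P/k = 197400/(340×10³) = 0.5807 mm.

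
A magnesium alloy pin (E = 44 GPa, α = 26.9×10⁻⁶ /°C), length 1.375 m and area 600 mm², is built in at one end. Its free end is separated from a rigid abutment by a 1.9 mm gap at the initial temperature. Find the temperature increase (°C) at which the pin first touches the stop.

ΔT ≈ 51.4 °C

Contact occurs when the free expansion equals the gap: αΔT L = 1.9 mm.
So ΔT = g/(αL) = 1.9/(26.9×10⁻⁶ × 1375) = 51.37 °C.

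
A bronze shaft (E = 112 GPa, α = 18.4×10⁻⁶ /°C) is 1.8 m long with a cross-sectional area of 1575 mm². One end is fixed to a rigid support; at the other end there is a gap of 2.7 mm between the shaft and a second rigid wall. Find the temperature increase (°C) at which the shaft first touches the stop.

The gap closes when αΔT L = 2.7 mm, since the shaft is still unstressed at that instant.
So ΔT = g/(αL) = 2.7/(18.4×10⁻⁶ × 1800) = 81.52 °C.

ΔT ≈ 81.5 °C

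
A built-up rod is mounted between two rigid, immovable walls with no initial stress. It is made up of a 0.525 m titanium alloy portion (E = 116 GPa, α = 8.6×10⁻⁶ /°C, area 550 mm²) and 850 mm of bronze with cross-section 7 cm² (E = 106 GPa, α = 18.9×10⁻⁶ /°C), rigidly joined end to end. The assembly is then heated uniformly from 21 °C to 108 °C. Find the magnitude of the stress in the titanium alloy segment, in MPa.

If the supports were absent, the total length change would be Σ αᵢΔT Lᵢ = 8.6×10⁻⁶×87×525 + 18.9×10⁻⁶×87×850 = 1.79 mm.
The walls prevent any net length change, so an axial force P (same in every segment) develops. Compatibility: P · Σ Lᵢ/(AᵢEᵢ) = δ_free.
The series flexibility is Σ Lᵢ/(AᵢEᵢ) = 525/(550×116×10³) + 850/(700×106×10³) = 1.968×10⁻⁵ mm/N.
P = 1.79 / 1.968×10⁻⁵ = 90960 N = 90.96 kN, compressive.
σ_{titanium alloy} = P / A = 90960 / 550 = 165.4 MPa.

σ ≈ 165 MPa (compressive)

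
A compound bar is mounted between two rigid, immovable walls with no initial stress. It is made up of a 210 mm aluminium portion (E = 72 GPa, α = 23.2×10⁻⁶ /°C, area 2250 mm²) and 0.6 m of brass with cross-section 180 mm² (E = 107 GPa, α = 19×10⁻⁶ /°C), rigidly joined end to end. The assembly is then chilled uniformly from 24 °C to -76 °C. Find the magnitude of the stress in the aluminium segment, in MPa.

σ ≈ 22.3 MPa (tensile)

With the walls removed the bar would change length by δ_free = Σ αᵢΔT Lᵢ = 23.2×10⁻⁶×100×210 + 19×10⁻⁶×100×600 = 1.627 mm.
Since the ends are fixed, an axial force P builds up, equal in every segment, with P · Σ Lᵢ/(AᵢEᵢ) = δ_free.
Σ Lᵢ/(AᵢEᵢ) = 210/(2250×72×10³) + 600/(180×107×10³) = 3.245×10⁻⁵ mm/N.
P = 1.627 / 3.245×10⁻⁵ = 50150 N = 50.15 kN, tensile.
σ_{aluminium} = P / A = 50150 / 2250 = 22.29 MPa.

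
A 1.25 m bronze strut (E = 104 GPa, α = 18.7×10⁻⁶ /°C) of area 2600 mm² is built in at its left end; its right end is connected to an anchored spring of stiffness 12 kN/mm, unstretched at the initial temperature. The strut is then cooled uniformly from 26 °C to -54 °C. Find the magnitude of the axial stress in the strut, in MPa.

σ ≈ 8.18 MPa (tensile)

Free thermal contraction: δ_free = αΔT L = 18.7×10⁻⁶ × 80 × 1250 = 1.87 mm.
With a force P in the spring, the elastic change of the strut is PL/(AE) and that of the spring is P/k; compatibility requires their sum to equal δ_free.
P [ L/(AE) + 1/k ] = δ_free → P [ 1250/(2600×104×10³) + 1/(12×10³) ] = 1.87.
P = 1.87 / 8.796×10⁻⁵ = 21260 N.
σ = P/A = 21260/2600 = 8.177 MPa.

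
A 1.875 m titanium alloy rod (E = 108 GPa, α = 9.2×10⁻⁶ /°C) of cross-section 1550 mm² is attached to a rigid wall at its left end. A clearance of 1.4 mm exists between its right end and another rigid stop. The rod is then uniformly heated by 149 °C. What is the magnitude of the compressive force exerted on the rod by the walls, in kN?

P ≈ 104 kN

Free thermal elongation = αΔT L = 9.2×10⁻⁶ × 149 × 1875 = 2.57 mm.
The gap closes (δ_free > 1.4 mm) and the wall then resists a further 2.57 − 1.4 = 1.17 mm of expansion.
That suppressed elongation corresponds to σ = E·Δ/L = 108×10³ × 1.17/1875 = 67.41 MPa.
Force on the wall = σA = 67.41 × 1550 mm² = 104.5 kN.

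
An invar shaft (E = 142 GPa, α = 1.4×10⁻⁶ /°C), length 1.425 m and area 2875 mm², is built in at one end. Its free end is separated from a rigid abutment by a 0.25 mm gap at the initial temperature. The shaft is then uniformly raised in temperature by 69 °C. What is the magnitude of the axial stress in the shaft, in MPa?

σ ≈ 0 MPa

Free thermal elongation = αΔT L = 1.4×10⁻⁶ × 69 × 1425 = 0.1377 mm.
This is smaller than the 0.25 mm clearance, so the shaft expands freely without reaching the stop — the stress is zero.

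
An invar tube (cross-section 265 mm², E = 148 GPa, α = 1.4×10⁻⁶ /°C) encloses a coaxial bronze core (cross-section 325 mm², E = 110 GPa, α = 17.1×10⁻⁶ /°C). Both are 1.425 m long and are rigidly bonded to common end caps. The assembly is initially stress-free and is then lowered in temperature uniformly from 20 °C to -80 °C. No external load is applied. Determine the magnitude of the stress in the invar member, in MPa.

σ ≈ 111 MPa (compressive)

Both members must finish at the same length. With the larger α, the bronze tends to over-contract; the plates restrain it, putting the bronze in tension and the invar in compression. With no external load the two internal forces are equal and opposite, magnitude P.
Compatibility of the two members (thermal + elastic change equal): (α₁ − α₂)ΔT = P·[1/(A₁E₁) + 1/(A₂E₂)].
|α₁ − α₂|·ΔT = 15.7×10⁻⁶ × 100 = 0.00157.
1/(A₁E₁) + 1/(A₂E₂) = 1/(265×148×10³) + 1/(325×110×10³) = 5.347×10⁻⁸ N⁻¹.
So P = 0.00157 / 5.347×10⁻⁸ = 29.36 kN.
σ_{invar} = P/A₁ = 29360/265 = 110.8 MPa, compressive.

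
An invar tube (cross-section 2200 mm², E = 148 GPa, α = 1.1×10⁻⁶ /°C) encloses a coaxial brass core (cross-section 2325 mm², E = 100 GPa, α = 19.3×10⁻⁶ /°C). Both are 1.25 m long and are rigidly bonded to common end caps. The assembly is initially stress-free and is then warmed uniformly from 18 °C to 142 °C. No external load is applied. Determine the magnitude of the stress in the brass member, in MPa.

Both members must finish at the same length. With the larger α, the brass tends to over-expand; the plates restrain it, putting the brass in compression and the invar in tension. With no external load the two internal forces are equal and opposite, magnitude P.
Setting the final lengths equal and cancelling L: (α₁ − α₂)ΔT = P/(A₁E₁) + P/(A₂E₂).
|α₁ − α₂|·ΔT = 18.2×10⁻⁶ × 124 = 0.002257.
1/(A₁E₁) + 1/(A₂E₂) = 1/(2200×148×10³) + 1/(2325×100×10³) = 7.372×10⁻⁹ N⁻¹.
P = 0.002257 / 7.372×10⁻⁹ = 306100 N = 306.1 kN.
σ_{brass} = P/A₂ = 306100/2325 = 131.7 MPa, compressive.

σ ≈ 132 MPa (compressive)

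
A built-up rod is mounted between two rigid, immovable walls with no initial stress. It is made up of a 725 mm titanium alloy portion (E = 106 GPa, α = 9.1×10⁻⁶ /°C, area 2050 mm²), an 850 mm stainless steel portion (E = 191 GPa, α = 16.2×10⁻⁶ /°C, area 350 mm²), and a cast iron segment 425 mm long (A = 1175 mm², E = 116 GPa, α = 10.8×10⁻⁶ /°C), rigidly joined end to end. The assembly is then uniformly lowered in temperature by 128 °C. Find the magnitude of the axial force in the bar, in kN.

P ≈ 167 kN (tensile)

If the supports were absent, the total length change would be Σ αᵢΔT Lᵢ = 9.1×10⁻⁶×128×725 + 16.2×10⁻⁶×128×850 + 10.8×10⁻⁶×128×425 = 3.195 mm.
Since the ends are fixed, an axial force P builds up, equal in every segment, with P · Σ Lᵢ/(AᵢEᵢ) = δ_free.
Σ Lᵢ/(AᵢEᵢ) = 725/(2050×106×10³) + 850/(350×191×10³) + 425/(1175×116×10³) = 1.917×10⁻⁵ mm/N.
So P = 3.195 / 1.917×10⁻⁵ = 166.6 kN, tensile.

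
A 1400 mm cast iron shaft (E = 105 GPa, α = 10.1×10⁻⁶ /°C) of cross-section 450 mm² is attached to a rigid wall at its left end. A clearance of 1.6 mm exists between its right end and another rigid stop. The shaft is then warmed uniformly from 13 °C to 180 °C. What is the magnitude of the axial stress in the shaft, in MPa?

If the wall were absent the shaft would grow by αΔT L = 10.1×10⁻⁶ × 167 × 1400 = 2.361 mm.
This exceeds the 1.6 mm gap, so the wall pushes back. The portion of expansion that must be recovered elastically is δ_free − gap = 2.361 − 1.6 = 0.7614 mm.
Compatibility: PL/(AE) = 0.7614 mm, so σ = P/A = E × (0.7614/1400) = 57.1 MPa.

σ ≈ 57.1 MPa (compressive)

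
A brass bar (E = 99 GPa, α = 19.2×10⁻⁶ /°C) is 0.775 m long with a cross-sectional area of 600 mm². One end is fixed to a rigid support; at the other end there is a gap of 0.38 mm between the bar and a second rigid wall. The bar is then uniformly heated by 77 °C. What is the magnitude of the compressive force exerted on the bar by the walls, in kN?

P ≈ 58.7 kN

Unrestrained expansion: δ_free = αΔT L = 19.2×10⁻⁶ × 77 × 775 = 1.146 mm.
After closing the 0.38 mm clearance, 1.146 − 0.38 = 0.7658 mm of expansion remains to be suppressed by the wall.
So σ = E(δ_free − g)/L = 99×10³ × 0.7658/775 = 97.82 MPa.
P = σA = 97.82 × 600 = 58.69 kN.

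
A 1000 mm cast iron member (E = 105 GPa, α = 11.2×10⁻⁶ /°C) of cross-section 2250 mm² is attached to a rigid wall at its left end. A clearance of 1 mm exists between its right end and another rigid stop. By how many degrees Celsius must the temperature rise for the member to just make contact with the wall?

ΔT ≈ 89.3 °C

Contact occurs when the free expansion equals the gap: αΔT L = 1 mm.
So ΔT = g/(αL) = 1/(11.2×10⁻⁶ × 1000) = 89.29 °C.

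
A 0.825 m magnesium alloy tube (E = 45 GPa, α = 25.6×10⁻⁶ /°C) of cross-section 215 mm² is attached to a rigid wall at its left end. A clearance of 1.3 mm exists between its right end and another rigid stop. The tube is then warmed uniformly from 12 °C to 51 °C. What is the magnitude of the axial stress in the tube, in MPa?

Free thermal elongation = αΔT L = 25.6×10⁻⁶ × 39 × 825 = 0.8237 mm.
This is smaller than the 1.3 mm clearance, so the tube expands freely without reaching the stop — the stress is zero.

σ ≈ 0 MPa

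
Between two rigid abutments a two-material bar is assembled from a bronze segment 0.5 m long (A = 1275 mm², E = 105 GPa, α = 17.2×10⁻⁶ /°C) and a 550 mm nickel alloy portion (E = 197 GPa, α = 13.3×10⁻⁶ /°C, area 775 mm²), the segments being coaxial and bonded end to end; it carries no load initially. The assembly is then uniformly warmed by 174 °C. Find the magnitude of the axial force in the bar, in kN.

If the supports were absent, the total length change would be Σ αᵢΔT Lᵢ = 17.2×10⁻⁶×174×500 + 13.3×10⁻⁶×174×550 = 2.769 mm.
Since the ends are fixed, an axial force P builds up, equal in every segment, with P · Σ Lᵢ/(AᵢEᵢ) = δ_free.
Σ Lᵢ/(AᵢEᵢ) = 500/(1275×105×10³) + 550/(775×197×10³) = 7.337×10⁻⁶ mm/N.
Hence P = δ_free / Σ(L/AE) = 2.769/7.337×10⁻⁶ = 377.4 kN (compressive).

P ≈ 377 kN (compressive)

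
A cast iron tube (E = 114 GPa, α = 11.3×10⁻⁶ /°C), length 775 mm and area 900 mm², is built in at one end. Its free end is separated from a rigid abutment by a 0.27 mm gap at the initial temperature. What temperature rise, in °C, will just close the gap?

The gap closes when αΔT L = 0.27 mm, since the tube is still unstressed at that instant.
So ΔT = g/(αL) = 0.27/(11.3×10⁻⁶ × 775) = 30.83 °C.

ΔT ≈ 30.8 °C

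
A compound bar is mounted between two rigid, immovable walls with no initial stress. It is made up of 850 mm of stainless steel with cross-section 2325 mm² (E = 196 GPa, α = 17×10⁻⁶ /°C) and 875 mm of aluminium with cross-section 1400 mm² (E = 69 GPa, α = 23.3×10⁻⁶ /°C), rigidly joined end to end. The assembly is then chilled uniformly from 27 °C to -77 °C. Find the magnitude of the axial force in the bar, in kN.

If the supports were absent, the total length change would be Σ αᵢΔT Lᵢ = 17×10⁻⁶×104×850 + 23.3×10⁻⁶×104×875 = 3.623 mm.
Since the ends are fixed, an axial force P builds up, equal in every segment, with P · Σ Lᵢ/(AᵢEᵢ) = δ_free.
Σ Lᵢ/(AᵢEᵢ) = 850/(2325×196×10³) + 875/(1400×69×10³) = 1.092×10⁻⁵ mm/N.
Hence P = δ_free / Σ(L/AE) = 3.623/1.092×10⁻⁵ = 331.7 kN (tensile).

P ≈ 332 kN (tensile)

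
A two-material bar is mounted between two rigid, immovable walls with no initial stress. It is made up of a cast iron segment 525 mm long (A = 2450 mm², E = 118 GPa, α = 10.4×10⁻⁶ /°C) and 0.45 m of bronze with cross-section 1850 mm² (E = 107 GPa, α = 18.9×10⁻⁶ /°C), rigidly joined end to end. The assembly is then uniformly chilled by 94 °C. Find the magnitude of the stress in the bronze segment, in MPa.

σ ≈ 174 MPa (tensile)

With the walls removed the bar would change length by δ_free = Σ αᵢΔT Lᵢ = 10.4×10⁻⁶×94×525 + 18.9×10⁻⁶×94×450 = 1.313 mm.
Since the ends are fixed, an axial force P builds up, equal in every segment, with P · Σ Lᵢ/(AᵢEᵢ) = δ_free.
The series flexibility is Σ Lᵢ/(AᵢEᵢ) = 525/(2450×118×10³) + 450/(1850×107×10³) = 4.089×10⁻⁶ mm/N.
So P = 1.313 / 4.089×10⁻⁶ = 321 kN, tensile.
σ_{bronze} = P / A = 321000 / 1850 = 173.5 MPa.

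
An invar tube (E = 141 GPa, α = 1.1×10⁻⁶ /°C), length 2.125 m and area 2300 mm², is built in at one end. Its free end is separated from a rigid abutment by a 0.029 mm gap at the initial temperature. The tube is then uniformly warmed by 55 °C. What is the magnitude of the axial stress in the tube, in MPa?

Free thermal elongation = αΔT L = 1.1×10⁻⁶ × 55 × 2125 = 0.1286 mm.
This exceeds the 0.029 mm gap, so the wall pushes back. The portion of expansion that must be recovered elastically is δ_free − gap = 0.1286 − 0.029 = 0.09956 mm.
So σ = E(δ_free − g)/L = 141×10³ × 0.09956/2125 = 6.606 MPa.

σ ≈ 6.61 MPa (compressive)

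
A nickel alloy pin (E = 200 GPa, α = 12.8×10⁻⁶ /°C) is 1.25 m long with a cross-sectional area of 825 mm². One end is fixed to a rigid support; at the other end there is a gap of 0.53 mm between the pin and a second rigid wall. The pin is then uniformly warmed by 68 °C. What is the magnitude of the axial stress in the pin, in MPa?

σ ≈ 89.3 MPa (compressive)

Unrestrained expansion: δ_free = αΔT L = 12.8×10⁻⁶ × 68 × 1250 = 1.088 mm.
After closing the 0.53 mm clearance, 1.088 − 0.53 = 0.558 mm of expansion remains to be suppressed by the wall.
Compatibility: PL/(AE) = 0.558 mm, so σ = P/A = E × (0.558/1250) = 89.28 MPa.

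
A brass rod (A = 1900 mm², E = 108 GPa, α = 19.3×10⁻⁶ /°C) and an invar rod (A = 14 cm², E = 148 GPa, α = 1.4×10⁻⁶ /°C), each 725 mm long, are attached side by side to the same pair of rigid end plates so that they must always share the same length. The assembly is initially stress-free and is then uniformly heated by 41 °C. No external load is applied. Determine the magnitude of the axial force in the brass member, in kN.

P ≈ 75.7 kN (compressive in the brass)

Both members must finish at the same length. With the larger α, the brass tends to over-expand; the plates restrain it, putting the brass in compression and the invar in tension. With no external load the two internal forces are equal and opposite, magnitude P.
Compatibility of the two members (thermal + elastic change equal): (α₁ − α₂)ΔT = P·[1/(A₁E₁) + 1/(A₂E₂)].
|α₁ − α₂|·ΔT = 17.9×10⁻⁶ × 41 = 0.0007339.
1/(A₁E₁) + 1/(A₂E₂) = 1/(1900×108×10³) + 1/(1400×148×10³) = 9.7×10⁻⁹ N⁻¹.
P = 0.0007339 / 9.7×10⁻⁹ = 75660 N = 75.66 kN.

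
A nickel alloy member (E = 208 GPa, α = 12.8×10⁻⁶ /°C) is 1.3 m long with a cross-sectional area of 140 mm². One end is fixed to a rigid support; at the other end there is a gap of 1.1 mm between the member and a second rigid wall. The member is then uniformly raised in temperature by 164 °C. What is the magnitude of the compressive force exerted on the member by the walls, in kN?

P ≈ 36.5 kN

Unrestrained expansion: δ_free = αΔT L = 12.8×10⁻⁶ × 164 × 1300 = 2.729 mm.
After closing the 1.1 mm clearance, 2.729 − 1.1 = 1.629 mm of expansion remains to be suppressed by the wall.
That suppressed elongation corresponds to σ = E·Δ/L = 208×10³ × 1.629/1300 = 260.6 MPa.
Force on the wall = σA = 260.6 × 140 mm² = 36.49 kN.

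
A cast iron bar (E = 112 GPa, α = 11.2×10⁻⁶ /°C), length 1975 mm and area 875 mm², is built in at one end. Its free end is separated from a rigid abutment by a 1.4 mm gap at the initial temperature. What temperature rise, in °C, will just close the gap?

The gap closes when αΔT L = 1.4 mm, since the bar is still unstressed at that instant.
So ΔT = g/(αL) = 1.4/(11.2×10⁻⁶ × 1975) = 63.29 °C.

ΔT ≈ 63.3 °C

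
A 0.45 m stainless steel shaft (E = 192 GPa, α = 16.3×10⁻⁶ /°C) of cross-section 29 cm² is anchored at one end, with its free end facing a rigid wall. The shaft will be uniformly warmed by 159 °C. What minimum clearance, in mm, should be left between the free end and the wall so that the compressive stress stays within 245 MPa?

g ≈ 0.592 mm

With no wall the shaft would lengthen by αΔT L = 16.3×10⁻⁶ × 159 × 450 = 1.166 mm.
At the allowable stress the elastic shortening the wall may impose is σL/E = 245 × 450 / (192×10³) = 0.5742 mm.
The gap must absorb the remainder: g_min = 1.166 − 0.5742 = 0.592 mm.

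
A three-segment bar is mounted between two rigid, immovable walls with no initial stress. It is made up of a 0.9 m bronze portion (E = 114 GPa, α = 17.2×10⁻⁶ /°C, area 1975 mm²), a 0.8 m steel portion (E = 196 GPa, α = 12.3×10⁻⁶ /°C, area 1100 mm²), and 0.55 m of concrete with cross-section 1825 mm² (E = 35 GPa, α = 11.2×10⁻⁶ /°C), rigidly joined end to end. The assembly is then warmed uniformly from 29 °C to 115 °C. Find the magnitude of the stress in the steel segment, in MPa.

σ ≈ 151 MPa (compressive)

If the supports were absent, the total length change would be Σ αᵢΔT Lᵢ = 17.2×10⁻⁶×86×900 + 12.3×10⁻⁶×86×800 + 11.2×10⁻⁶×86×550 = 2.707 mm.
Since the ends are fixed, an axial force P builds up, equal in every segment, with P · Σ Lᵢ/(AᵢEᵢ) = δ_free.
The series flexibility is Σ Lᵢ/(AᵢEᵢ) = 900/(1975×114×10³) + 800/(1100×196×10³) + 550/(1825×35×10³) = 1.632×10⁻⁵ mm/N.
Hence P = δ_free / Σ(L/AE) = 2.707/1.632×10⁻⁵ = 165.9 kN (compressive).
σ_{steel} = P / A = 165900 / 1100 = 150.8 MPa.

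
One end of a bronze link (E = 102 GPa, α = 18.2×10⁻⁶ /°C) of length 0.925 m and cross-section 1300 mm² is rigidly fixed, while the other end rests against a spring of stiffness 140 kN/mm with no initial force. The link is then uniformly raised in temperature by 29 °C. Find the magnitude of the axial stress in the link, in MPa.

σ ≈ 26.6 MPa (compressive)

If the spring were absent the link would lengthen by αΔT L = 18.2×10⁻⁶ × 29 × 925 = 0.4882 mm.
With a force P in the spring, the elastic change of the link is PL/(AE) and that of the spring is P/k; compatibility requires their sum to equal δ_free.
So P = δ_free / [L/(AE) + 1/k] = 0.4882 / [ 925/(1300×102×10³) + 1/(140×10³) ].
P = 0.4882 / 1.412×10⁻⁵ = 34580 N.
σ = P/A = 34580/1300 = 26.6 MPa.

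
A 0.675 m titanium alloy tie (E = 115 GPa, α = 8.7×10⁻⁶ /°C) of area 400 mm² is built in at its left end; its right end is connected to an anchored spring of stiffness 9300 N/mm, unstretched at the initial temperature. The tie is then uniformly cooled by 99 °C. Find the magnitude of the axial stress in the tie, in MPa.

Free thermal contraction: δ_free = αΔT L = 8.7×10⁻⁶ × 99 × 675 = 0.5814 mm.
With a force P in the spring, the elastic change of the tie is PL/(AE) and that of the spring is P/k; compatibility requires their sum to equal δ_free.
So P = δ_free / [L/(AE) + 1/k] = 0.5814 / [ 675/(400×115×10³) + 1/(9300) ].
P = 0.5814 / 0.0001222 = 4758 N.
σ = P/A = 4758/400 = 11.89 MPa.

σ ≈ 11.9 MPa (tensile)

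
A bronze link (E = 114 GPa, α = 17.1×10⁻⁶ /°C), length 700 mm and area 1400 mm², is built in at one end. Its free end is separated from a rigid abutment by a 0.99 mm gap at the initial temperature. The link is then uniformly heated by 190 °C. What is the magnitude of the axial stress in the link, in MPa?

If the wall were absent the link would grow by αΔT L = 17.1×10⁻⁶ × 190 × 700 = 2.274 mm.
The gap closes (δ_free > 0.99 mm) and the wall then resists a further 2.274 − 0.99 = 1.284 mm of expansion.
Compatibility: PL/(AE) = 1.284 mm, so σ = P/A = E × (1.284/700) = 209.2 MPa.

σ ≈ 209 MPa (compressive)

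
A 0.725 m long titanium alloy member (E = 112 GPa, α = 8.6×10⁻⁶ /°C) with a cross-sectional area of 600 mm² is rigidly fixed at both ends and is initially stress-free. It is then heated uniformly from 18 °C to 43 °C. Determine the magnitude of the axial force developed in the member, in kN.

With zero net strain, σ = E·αΔT = 112 GPa × 8.6×10⁻⁶ × 25 = 24.08 MPa.
Axial force P = σA = 24.08 × 600 = 14450 N = 14.45 kN, compressive.

P ≈ 14.4 kN (compressive)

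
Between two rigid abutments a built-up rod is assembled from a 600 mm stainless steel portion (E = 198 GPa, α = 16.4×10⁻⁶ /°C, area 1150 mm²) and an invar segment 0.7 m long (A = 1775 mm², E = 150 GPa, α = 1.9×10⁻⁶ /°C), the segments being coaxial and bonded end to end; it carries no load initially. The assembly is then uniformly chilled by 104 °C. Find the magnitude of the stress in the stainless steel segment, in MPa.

σ ≈ 192 MPa (tensile)

Free thermal contraction of the whole bar: Σ αᵢΔT Lᵢ = 16.4×10⁻⁶×104×600 + 1.9×10⁻⁶×104×700 = 1.162 mm.
The rigid supports impose zero overall length change; the single axial force P common to all segments must satisfy P Σ Lᵢ/(AᵢEᵢ) = δ_free.
Σ Lᵢ/(AᵢEᵢ) = 600/(1150×198×10³) + 700/(1775×150×10³) = 5.264×10⁻⁶ mm/N.
So P = 1.162 / 5.264×10⁻⁶ = 220.7 kN, tensile.
σ_{stainless steel} = P / A = 220700 / 1150 = 191.9 MPa.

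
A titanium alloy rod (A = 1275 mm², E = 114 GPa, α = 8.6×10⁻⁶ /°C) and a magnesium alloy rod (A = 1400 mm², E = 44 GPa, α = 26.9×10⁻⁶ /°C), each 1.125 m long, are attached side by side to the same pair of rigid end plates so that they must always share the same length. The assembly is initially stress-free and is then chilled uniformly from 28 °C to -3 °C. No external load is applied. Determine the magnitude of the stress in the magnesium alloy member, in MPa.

Equilibrium of a rigid end plate with no external load gives equal and opposite internal forces ±P in the two members. Since α_{magnesium alloy} > α_{titanium alloy}, cooling drives the magnesium alloy into tension and the titanium alloy into compression.
Setting the final lengths equal and cancelling L: (α₁ − α₂)ΔT = P/(A₁E₁) + P/(A₂E₂).
|α₁ − α₂|·ΔT = 18.3×10⁻⁶ × 31 = 0.0005673.
1/(A₁E₁) + 1/(A₂E₂) = 1/(1275×114×10³) + 1/(1400×44×10³) = 2.311×10⁻⁸ N⁻¹.
So P = 0.0005673 / 2.311×10⁻⁸ = 24.54 kN.
σ_{magnesium alloy} = P/A₂ = 24540/1400 = 17.53 MPa, tensile.

σ ≈ 17.5 MPa (tensile)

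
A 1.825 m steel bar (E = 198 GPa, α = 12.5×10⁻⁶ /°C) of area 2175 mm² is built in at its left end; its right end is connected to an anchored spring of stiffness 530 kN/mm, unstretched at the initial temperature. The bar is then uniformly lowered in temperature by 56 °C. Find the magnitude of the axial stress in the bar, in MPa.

σ ≈ 95.9 MPa (tensile)

The unrestrained thermal change is αΔT L = 12.5×10⁻⁶ × 56 × 1825 = 1.277 mm.
Let P be the tensile force in the spring. The bar extends elastically by PL/(AE) and the spring stretches by P/k; together these equal δ_free.
P [ L/(AE) + 1/k ] = δ_free → P [ 1825/(2175×198×10³) + 1/(530×10³) ] = 1.277.
P = 1.277 / 6.125×10⁻⁶ = 208600 N.
σ = P/A = 208600/2175 = 95.9 MPa.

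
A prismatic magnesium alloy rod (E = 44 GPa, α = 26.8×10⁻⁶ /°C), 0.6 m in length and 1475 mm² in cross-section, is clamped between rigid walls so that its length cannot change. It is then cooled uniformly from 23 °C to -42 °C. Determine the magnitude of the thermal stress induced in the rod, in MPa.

With length fixed, the mechanical strain must cancel the thermal strain αΔT = 26.8×10⁻⁶ × 65 = 1742×10⁻⁶.
Hence σ = E·αΔT = 44×10³ × 1742×10⁻⁶ = 76.65 MPa, tensile.

σ ≈ 76.6 MPa (tensile)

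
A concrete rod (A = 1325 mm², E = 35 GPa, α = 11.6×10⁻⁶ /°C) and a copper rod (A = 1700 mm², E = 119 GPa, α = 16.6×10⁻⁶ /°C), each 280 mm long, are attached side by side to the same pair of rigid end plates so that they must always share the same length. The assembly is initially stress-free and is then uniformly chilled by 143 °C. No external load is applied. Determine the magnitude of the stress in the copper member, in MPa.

σ ≈ 15.9 MPa (tensile)

The copper has the larger α, so on cooling it would change length more than the concrete if both were free. The rigid plates force a common final length, so the copper is put into tension and the concrete into compression, with equal and opposite forces P (no external load).
Setting the final lengths equal and cancelling L: (α₁ − α₂)ΔT = P/(A₁E₁) + P/(A₂E₂).
|α₁ − α₂|·ΔT = 5×10⁻⁶ × 143 = 0.000715.
1/(A₁E₁) + 1/(A₂E₂) = 1/(1325×35×10³) + 1/(1700×119×10³) = 2.651×10⁻⁸ N⁻¹.
So P = 0.000715 / 2.651×10⁻⁸ = 26.97 kN.
σ_{copper} = P/A₂ = 26970/1700 = 15.87 MPa, tensile.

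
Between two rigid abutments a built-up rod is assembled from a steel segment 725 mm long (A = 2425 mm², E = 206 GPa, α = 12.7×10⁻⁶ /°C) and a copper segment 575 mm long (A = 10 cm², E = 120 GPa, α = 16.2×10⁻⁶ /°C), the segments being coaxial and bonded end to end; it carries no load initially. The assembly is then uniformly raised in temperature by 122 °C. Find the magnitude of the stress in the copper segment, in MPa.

If the supports were absent, the total length change would be Σ αᵢΔT Lᵢ = 12.7×10⁻⁶×122×725 + 16.2×10⁻⁶×122×575 = 2.26 mm.
Since the ends are fixed, an axial force P builds up, equal in every segment, with P · Σ Lᵢ/(AᵢEᵢ) = δ_free.
The series flexibility is Σ Lᵢ/(AᵢEᵢ) = 725/(2425×206×10³) + 575/(1000×120×10³) = 6.243×10⁻⁶ mm/N.
So P = 2.26 / 6.243×10⁻⁶ = 362 kN, compressive.
σ_{copper} = P / A = 362000 / 1000 = 362 MPa.

σ ≈ 362 MPa (compressive)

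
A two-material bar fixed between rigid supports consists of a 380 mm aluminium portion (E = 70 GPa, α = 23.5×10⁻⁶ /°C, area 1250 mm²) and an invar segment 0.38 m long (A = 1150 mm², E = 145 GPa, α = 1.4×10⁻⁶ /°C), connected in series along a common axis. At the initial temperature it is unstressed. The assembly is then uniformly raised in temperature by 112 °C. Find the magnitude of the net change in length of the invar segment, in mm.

Free thermal expansion of the whole bar: Σ αᵢΔT Lᵢ = 23.5×10⁻⁶×112×380 + 1.4×10⁻⁶×112×380 = 1.06 mm.
Since the ends are fixed, an axial force P builds up, equal in every segment, with P · Σ Lᵢ/(AᵢEᵢ) = δ_free.
Σ Lᵢ/(AᵢEᵢ) = 380/(1250×70×10³) + 380/(1150×145×10³) = 6.622×10⁻⁶ mm/N.
So P = 1.06 / 6.622×10⁻⁶ = 160 kN, compressive.
For the invar segment, free thermal change = 1.4×10⁻⁶×112×380 = 0.05958 mm and elastic change from P = 160000×380/(1150×145×10³) = 0.3647 mm; these oppose, so the net change is 0.305 mm (segment shortens).

|ΔL| ≈ 0.305 mm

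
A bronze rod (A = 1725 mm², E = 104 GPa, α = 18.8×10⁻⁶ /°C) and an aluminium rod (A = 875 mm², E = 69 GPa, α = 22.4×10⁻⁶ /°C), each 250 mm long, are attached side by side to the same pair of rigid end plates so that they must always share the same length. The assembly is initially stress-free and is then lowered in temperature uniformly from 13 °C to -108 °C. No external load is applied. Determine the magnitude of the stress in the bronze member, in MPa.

σ ≈ 11.4 MPa (compressive)

The aluminium has the larger α, so on cooling it would change length more than the bronze if both were free. The rigid plates force a common final length, so the aluminium is put into tension and the bronze into compression, with equal and opposite forces P (no external load).
Equating the net (thermal + elastic) strains gives |α₁ − α₂|·ΔT = P·[1/(A₁E₁) + 1/(A₂E₂)].
|α₁ − α₂|·ΔT = 3.6×10⁻⁶ × 121 = 0.0004356.
1/(A₁E₁) + 1/(A₂E₂) = 1/(1725×104×10³) + 1/(875×69×10³) = 2.214×10⁻⁸ N⁻¹.
So P = 0.0004356 / 2.214×10⁻⁸ = 19.68 kN.
σ_{bronze} = P/A₁ = 19680/1725 = 11.41 MPa, compressive.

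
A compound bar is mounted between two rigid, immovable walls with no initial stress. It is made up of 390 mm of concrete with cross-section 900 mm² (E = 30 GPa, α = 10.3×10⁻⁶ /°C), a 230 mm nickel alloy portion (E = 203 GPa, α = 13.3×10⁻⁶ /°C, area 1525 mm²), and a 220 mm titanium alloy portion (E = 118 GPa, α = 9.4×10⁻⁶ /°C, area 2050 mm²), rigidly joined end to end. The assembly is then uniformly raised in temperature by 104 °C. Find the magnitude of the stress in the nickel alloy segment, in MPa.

σ ≈ 38.7 MPa (compressive)

If the supports were absent, the total length change would be Σ αᵢΔT Lᵢ = 10.3×10⁻⁶×104×390 + 13.3×10⁻⁶×104×230 + 9.4×10⁻⁶×104×220 = 0.951 mm.
The walls prevent any net length change, so an axial force P (same in every segment) develops. Compatibility: P · Σ Lᵢ/(AᵢEᵢ) = δ_free.
Σ Lᵢ/(AᵢEᵢ) = 390/(900×30×10³) + 230/(1525×203×10³) + 220/(2050×118×10³) = 1.61×10⁻⁵ mm/N.
P = 0.951 / 1.61×10⁻⁵ = 59080 N = 59.08 kN, compressive.
σ_{nickel alloy} = P / A = 59080 / 1525 = 38.74 MPa.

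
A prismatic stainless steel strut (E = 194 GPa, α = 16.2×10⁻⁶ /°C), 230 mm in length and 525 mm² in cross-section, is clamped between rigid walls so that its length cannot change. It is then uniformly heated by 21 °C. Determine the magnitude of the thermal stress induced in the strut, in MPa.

With length fixed, the mechanical strain must cancel the thermal strain αΔT = 16.2×10⁻⁶ × 21 = 340.2×10⁻⁶.
The stress required to suppress this strain is σ = Eε = 194×10³ × 340.2×10⁻⁶ = 66 MPa, compressive since the strut is trying to expand.

σ ≈ 66 MPa (compressive)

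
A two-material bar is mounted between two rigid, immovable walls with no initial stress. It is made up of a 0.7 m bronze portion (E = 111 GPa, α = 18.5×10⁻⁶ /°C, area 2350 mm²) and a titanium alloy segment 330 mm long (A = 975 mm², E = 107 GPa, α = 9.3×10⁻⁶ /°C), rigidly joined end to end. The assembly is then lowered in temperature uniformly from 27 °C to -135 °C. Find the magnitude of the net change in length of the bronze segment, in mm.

If the supports were absent, the total length change would be Σ αᵢΔT Lᵢ = 18.5×10⁻⁶×162×700 + 9.3×10⁻⁶×162×330 = 2.595 mm.
The walls prevent any net length change, so an axial force P (same in every segment) develops. Compatibility: P · Σ Lᵢ/(AᵢEᵢ) = δ_free.
Σ Lᵢ/(AᵢEᵢ) = 700/(2350×111×10³) + 330/(975×107×10³) = 5.847×10⁻⁶ mm/N.
So P = 2.595 / 5.847×10⁻⁶ = 443.9 kN, tensile.
For the bronze segment, free thermal change = 18.5×10⁻⁶×162×700 = 2.098 mm and elastic change from P = 443900×700/(2350×111×10³) = 1.191 mm; these oppose, so the net change is 0.907 mm (segment shortens).

|ΔL| ≈ 0.907 mm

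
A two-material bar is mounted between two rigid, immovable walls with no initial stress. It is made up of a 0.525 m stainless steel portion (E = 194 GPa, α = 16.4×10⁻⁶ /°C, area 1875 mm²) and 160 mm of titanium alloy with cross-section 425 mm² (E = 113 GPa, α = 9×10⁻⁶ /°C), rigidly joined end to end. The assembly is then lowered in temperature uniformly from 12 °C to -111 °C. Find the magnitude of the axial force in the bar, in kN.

P ≈ 259 kN (tensile)

If the supports were absent, the total length change would be Σ αᵢΔT Lᵢ = 16.4×10⁻⁶×123×525 + 9×10⁻⁶×123×160 = 1.236 mm.
The rigid supports impose zero overall length change; the single axial force P common to all segments must satisfy P Σ Lᵢ/(AᵢEᵢ) = δ_free.
Σ Lᵢ/(AᵢEᵢ) = 525/(1875×194×10³) + 160/(425×113×10³) = 4.775×10⁻⁶ mm/N.
So P = 1.236 / 4.775×10⁻⁶ = 258.9 kN, tensile.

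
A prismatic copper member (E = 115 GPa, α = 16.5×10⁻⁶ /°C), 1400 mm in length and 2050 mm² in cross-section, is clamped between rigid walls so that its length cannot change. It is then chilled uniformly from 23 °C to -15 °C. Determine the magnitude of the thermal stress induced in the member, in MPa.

σ ≈ 72.1 MPa (tensile)

Because both ends are immovable the net strain is zero, and the suppressed thermal strain is αΔT = 16.5×10⁻⁶ × 38 = 627×10⁻⁶.
The stress required to suppress this strain is σ = Eε = 115×10³ × 627×10⁻⁶ = 72.11 MPa, tensile since the member is trying to contract.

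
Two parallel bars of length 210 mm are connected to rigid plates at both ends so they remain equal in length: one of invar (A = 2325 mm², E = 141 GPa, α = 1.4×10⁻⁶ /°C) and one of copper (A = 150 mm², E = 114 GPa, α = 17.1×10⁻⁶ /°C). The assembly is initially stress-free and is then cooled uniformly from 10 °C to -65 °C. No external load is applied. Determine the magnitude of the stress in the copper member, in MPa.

The copper has the larger α, so on cooling it would change length more than the invar if both were free. The rigid plates force a common final length, so the copper is put into tension and the invar into compression, with equal and opposite forces P (no external load).
Compatibility of the two members (thermal + elastic change equal): (α₁ − α₂)ΔT = P·[1/(A₁E₁) + 1/(A₂E₂)].
|α₁ − α₂|·ΔT = 15.7×10⁻⁶ × 75 = 0.001177.
1/(A₁E₁) + 1/(A₂E₂) = 1/(2325×141×10³) + 1/(150×114×10³) = 6.153×10⁻⁸ N⁻¹.
So P = 0.001177 / 6.153×10⁻⁸ = 19.14 kN.
σ_{copper} = P/A₂ = 19140/150 = 127.6 MPa, tensile.

σ ≈ 128 MPa (tensile)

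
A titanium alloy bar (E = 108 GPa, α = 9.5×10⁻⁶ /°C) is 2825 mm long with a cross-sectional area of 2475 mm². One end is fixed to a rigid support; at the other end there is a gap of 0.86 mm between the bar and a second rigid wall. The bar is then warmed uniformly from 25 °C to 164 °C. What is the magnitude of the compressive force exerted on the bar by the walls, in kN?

Unrestrained expansion: δ_free = αΔT L = 9.5×10⁻⁶ × 139 × 2825 = 3.73 mm.
The gap closes (δ_free > 0.86 mm) and the wall then resists a further 3.73 − 0.86 = 2.87 mm of expansion.
So σ = E(δ_free − g)/L = 108×10³ × 2.87/2825 = 109.7 MPa.
P = σA = 109.7 × 2475 = 271.6 kN.

P ≈ 272 kN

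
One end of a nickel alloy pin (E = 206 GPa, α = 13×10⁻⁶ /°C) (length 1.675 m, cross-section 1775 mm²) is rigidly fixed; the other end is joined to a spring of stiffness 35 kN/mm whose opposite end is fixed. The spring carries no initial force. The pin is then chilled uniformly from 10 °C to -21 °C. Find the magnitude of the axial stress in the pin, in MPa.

σ ≈ 11.5 MPa (tensile)

Free thermal contraction: δ_free = αΔT L = 13×10⁻⁶ × 31 × 1675 = 0.675 mm.
With a force P in the spring, the elastic change of the pin is PL/(AE) and that of the spring is P/k; compatibility requires their sum to equal δ_free.
P [ L/(AE) + 1/k ] = δ_free → P [ 1675/(1775×206×10³) + 1/(35×10³) ] = 0.675.
P = 0.675 / 3.315×10⁻⁵ = 20360 N.
σ = P/A = 20360/1775 = 11.47 MPa.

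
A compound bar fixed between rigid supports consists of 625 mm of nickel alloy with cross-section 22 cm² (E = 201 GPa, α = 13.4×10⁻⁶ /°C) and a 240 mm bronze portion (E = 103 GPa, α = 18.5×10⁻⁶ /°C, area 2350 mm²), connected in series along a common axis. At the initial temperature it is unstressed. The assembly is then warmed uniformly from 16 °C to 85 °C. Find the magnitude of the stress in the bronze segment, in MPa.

σ ≈ 156 MPa (compressive)

If the supports were absent, the total length change would be Σ αᵢΔT Lᵢ = 13.4×10⁻⁶×69×625 + 18.5×10⁻⁶×69×240 = 0.8842 mm.
Since the ends are fixed, an axial force P builds up, equal in every segment, with P · Σ Lᵢ/(AᵢEᵢ) = δ_free.
The series flexibility is Σ Lᵢ/(AᵢEᵢ) = 625/(2200×201×10³) + 240/(2350×103×10³) = 2.405×10⁻⁶ mm/N.
P = 0.8842 / 2.405×10⁻⁶ = 367700 N = 367.7 kN, compressive.
σ_{bronze} = P / A = 367700 / 2350 = 156.5 MPa.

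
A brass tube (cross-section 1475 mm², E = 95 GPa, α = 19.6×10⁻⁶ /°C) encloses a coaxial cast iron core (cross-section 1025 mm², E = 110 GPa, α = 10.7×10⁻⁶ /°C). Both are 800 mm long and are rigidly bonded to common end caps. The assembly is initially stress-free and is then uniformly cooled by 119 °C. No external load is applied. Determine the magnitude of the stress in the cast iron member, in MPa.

σ ≈ 64.6 MPa (compressive)

Equilibrium of a rigid end plate with no external load gives equal and opposite internal forces ±P in the two members. Since α_{brass} > α_{cast iron}, cooling drives the brass into tension and the cast iron into compression.
Setting the final lengths equal and cancelling L: (α₁ − α₂)ΔT = P/(A₁E₁) + P/(A₂E₂).
|α₁ − α₂|·ΔT = 8.9×10⁻⁶ × 119 = 0.001059.
1/(A₁E₁) + 1/(A₂E₂) = 1/(1475×95×10³) + 1/(1025×110×10³) = 1.601×10⁻⁸ N⁻¹.
P = 0.001059 / 1.601×10⁻⁸ = 66170 N = 66.17 kN.
σ_{cast iron} = P/A₂ = 66170/1025 = 64.56 MPa, compressive.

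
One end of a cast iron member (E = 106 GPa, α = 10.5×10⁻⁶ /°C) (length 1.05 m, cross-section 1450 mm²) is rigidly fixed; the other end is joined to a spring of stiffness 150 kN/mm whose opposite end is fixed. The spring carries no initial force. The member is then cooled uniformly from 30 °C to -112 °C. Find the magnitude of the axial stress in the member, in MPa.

σ ≈ 80 MPa (tensile)

Free thermal contraction: δ_free = αΔT L = 10.5×10⁻⁶ × 142 × 1050 = 1.566 mm.
Let P be the tensile force in the spring. The member extends elastically by PL/(AE) and the spring stretches by P/k; together these equal δ_free.
P [ L/(AE) + 1/k ] = δ_free → P [ 1050/(1450×106×10³) + 1/(150×10³) ] = 1.566.
P = 1.566 / 1.35×10⁻⁵ = 116000 N.
σ = P/A = 116000/1450 = 79.99 MPa.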